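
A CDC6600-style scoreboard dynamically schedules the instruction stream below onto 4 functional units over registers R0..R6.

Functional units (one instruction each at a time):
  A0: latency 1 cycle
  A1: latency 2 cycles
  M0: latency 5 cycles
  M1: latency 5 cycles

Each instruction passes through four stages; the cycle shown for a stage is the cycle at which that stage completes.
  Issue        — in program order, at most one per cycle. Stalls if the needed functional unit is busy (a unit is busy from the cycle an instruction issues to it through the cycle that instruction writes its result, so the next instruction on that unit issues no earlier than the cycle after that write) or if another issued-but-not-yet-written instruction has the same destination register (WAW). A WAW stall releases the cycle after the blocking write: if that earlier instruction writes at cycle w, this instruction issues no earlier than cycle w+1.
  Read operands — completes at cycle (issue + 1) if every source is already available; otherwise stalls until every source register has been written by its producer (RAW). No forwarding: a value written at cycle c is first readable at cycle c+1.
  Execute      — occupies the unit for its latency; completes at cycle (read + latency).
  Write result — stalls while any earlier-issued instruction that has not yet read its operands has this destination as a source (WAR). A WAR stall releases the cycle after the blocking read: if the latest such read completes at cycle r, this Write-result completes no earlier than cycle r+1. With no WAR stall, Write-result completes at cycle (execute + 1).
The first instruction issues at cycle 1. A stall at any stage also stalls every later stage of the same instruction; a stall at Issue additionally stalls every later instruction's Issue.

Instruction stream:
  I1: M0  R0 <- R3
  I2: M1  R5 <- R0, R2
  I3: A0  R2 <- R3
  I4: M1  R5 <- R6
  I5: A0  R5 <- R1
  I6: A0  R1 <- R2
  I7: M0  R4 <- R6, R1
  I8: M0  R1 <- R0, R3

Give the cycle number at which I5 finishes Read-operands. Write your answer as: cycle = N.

t=1  I1→M0
t=2  I1 RO; I2→M1
t=3  I3→A0
t=4  I3 RO
t=5  I3 EX
t=7  I1 EX
t=8  I1 WR R0
t=9  I2 RO
t=10  I3 WR R2
t=14  I2 EX
t=15  I2 WR R5
t=16  I4→M1
t=17  I4 RO
t=22  I4 EX
t=23  I4 WR R5
t=24  I5→A0
t=25  I5 RO
t=26  I5 EX
t=27  I5 WR R5
t=28  I6→A0
t=29  I6 RO; I7→M0
t=30  I6 EX
t=31  I6 WR R1
t=32  I7 RO
t=37  I7 EX
t=38  I7 WR R4
t=39  I8→M0
t=40  I8 RO
t=45  I8 EX
t=46  I8 WR R1

cycle = 25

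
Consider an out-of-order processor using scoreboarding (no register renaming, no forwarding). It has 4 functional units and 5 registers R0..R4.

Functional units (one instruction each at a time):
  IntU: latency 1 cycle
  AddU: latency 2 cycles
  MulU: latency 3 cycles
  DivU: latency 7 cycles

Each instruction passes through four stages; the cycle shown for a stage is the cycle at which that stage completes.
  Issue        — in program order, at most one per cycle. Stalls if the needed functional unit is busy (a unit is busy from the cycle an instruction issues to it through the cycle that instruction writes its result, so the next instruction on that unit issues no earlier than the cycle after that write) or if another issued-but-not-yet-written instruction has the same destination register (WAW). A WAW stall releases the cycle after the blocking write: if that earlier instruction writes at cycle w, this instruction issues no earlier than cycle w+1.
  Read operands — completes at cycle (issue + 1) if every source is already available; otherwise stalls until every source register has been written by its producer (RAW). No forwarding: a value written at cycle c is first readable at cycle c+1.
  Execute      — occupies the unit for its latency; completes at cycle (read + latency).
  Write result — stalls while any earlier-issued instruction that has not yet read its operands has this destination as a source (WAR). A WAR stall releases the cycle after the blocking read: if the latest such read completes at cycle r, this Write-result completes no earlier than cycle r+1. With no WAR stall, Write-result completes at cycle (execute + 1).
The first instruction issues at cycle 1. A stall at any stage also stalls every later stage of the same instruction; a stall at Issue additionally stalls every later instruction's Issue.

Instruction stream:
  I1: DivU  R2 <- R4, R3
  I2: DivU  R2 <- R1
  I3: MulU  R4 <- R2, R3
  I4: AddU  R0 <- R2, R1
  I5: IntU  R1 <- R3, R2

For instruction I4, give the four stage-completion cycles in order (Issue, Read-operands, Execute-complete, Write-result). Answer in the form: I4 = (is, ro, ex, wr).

I4 = (13, 21, 23, 24)

cycle 1: I1 dispatched to DivU
cycle 2: I1 operands ready
cycle 9: I1 complete
cycle 10: R2←I1
cycle 11: I2 dispatched to DivU
cycle 12: I2 operands ready · I3 dispatched to MulU
cycle 13: I4 dispatched to AddU
cycle 14: I5 dispatched to IntU
cycle 19: I2 complete
cycle 20: R2←I2
cycle 21: I3 operands ready · I4 operands ready · I5 operands ready
cycle 22: I5 complete
cycle 23: I4 complete · R1←I5
cycle 24: I3 complete · R0←I4
cycle 25: R4←I3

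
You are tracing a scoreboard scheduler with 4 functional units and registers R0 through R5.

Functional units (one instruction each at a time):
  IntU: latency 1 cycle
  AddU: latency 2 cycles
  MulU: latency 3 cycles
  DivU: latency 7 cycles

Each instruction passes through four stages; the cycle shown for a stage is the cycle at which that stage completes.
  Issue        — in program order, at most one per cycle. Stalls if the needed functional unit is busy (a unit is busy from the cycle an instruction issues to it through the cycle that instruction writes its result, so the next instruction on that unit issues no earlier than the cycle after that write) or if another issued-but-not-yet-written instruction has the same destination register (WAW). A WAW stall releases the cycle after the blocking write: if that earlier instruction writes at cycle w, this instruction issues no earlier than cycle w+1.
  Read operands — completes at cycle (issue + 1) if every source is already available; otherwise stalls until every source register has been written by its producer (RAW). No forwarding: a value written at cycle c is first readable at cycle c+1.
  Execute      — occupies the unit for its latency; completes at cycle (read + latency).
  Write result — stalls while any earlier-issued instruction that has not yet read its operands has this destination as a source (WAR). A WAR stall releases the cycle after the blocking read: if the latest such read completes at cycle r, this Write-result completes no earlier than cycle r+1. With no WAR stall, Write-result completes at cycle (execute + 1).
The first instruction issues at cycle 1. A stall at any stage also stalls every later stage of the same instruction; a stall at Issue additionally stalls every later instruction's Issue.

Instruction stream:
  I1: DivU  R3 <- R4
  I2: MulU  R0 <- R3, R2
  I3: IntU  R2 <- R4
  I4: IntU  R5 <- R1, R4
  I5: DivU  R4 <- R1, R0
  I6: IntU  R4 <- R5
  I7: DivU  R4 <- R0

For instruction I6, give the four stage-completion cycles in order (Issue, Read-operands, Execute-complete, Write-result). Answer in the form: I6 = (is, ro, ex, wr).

I6 = (25, 26, 27, 28)

[1] issue I1 (DivU)
[2] I1 read-ops · issue I2 (MulU)
[3] issue I3 (IntU)
[4] I3 read-ops
[5] I3 finished on IntU
[9] I1 finished on DivU
[10] I1→R3
[11] I2 read-ops
[12] I3→R2
[13] issue I4 (IntU)
[14] I2 finished on MulU · I4 read-ops · issue I5 (DivU)
[15] I2→R0 · I4 finished on IntU
[16] I4→R5 · I5 read-ops
[23] I5 finished on DivU
[24] I5→R4
[25] issue I6 (IntU)
[26] I6 read-ops
[27] I6 finished on IntU
[28] I6→R4
[29] issue I7 (DivU)
[30] I7 read-ops
[37] I7 finished on DivU
[38] I7→R4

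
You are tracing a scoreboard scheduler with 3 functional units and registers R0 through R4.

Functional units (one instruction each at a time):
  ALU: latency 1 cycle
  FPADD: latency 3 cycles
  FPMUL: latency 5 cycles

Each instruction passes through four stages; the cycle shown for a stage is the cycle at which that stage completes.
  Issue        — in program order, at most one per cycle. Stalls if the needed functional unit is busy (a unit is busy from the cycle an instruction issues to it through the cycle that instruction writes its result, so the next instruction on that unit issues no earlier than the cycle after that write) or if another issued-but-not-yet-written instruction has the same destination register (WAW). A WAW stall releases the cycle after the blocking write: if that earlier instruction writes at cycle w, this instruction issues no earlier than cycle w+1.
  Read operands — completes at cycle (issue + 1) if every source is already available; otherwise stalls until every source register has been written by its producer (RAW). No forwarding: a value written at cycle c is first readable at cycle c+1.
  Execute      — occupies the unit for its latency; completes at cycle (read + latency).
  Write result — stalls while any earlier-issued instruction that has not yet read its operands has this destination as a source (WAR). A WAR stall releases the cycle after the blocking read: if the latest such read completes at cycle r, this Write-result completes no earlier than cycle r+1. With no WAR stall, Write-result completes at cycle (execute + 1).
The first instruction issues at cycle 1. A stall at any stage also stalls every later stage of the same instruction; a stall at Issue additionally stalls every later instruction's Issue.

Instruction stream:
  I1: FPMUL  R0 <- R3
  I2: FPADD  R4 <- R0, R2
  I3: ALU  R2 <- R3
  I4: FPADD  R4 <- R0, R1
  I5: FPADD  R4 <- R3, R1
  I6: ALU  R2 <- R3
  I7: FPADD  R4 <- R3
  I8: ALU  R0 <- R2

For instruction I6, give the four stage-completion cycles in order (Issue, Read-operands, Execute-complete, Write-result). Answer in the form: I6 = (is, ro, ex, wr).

I1: IS=1 RO=2 EX=7 WR=8
I2: IS=2 RO=9 EX=12 WR=13  [RAW R0: wait I1 write@8]
I3: IS=3 RO=4 EX=5 WR=10  [WAR R2: wait I2 read@9]
I4: IS=14 RO=15 EX=18 WR=19  [struct: FPADD busy until I2 writes@13]
I5: IS=20 RO=21 EX=24 WR=25  [struct: FPADD busy until I4 writes@19]
I6: IS=21 RO=22 EX=23 WR=24
I7: IS=26 RO=27 EX=30 WR=31  [struct: FPADD busy until I5 writes@25]
I8: IS=27 RO=28 EX=29 WR=30

I6 = (21, 22, 23, 24)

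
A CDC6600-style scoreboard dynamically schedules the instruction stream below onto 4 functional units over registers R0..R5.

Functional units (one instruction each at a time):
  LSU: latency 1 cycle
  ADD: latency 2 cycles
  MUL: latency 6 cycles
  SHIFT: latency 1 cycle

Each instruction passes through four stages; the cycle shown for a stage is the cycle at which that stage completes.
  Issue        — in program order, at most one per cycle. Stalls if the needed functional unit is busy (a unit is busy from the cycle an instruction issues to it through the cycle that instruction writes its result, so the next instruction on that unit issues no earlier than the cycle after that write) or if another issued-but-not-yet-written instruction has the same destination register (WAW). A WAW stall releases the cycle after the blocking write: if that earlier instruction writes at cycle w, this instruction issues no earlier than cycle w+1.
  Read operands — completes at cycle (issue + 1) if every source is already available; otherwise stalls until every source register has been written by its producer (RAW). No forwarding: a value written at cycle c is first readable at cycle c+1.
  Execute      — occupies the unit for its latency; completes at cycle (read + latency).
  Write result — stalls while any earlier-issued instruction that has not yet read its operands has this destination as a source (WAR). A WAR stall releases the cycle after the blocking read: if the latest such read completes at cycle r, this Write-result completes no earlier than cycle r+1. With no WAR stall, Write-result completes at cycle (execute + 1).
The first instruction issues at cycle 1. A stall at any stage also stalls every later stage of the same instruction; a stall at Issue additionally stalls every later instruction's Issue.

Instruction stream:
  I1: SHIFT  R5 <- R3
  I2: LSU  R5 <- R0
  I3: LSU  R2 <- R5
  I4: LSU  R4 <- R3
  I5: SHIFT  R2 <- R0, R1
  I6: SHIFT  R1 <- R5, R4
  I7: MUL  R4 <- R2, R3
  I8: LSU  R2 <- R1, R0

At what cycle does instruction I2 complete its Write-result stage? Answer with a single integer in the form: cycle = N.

  I1 | 1 | 2 | 3 | 4
  I2 | 5 | 6 | 7 | 8   WAW R5: wait I1 write@4
  I3 | 9 | 10 | 11 | 12   struct: LSU busy until I2 writes@8
  I4 | 13 | 14 | 15 | 16   struct: LSU busy until I3 writes@12
  I5 | 14 | 15 | 16 | 17
  I6 | 18 | 19 | 20 | 21   struct: SHIFT busy until I5 writes@17
  I7 | 19 | 20 | 26 | 27
  I8 | 20 | 22 | 23 | 24   RAW R1: wait I6 write@21

cycle = 8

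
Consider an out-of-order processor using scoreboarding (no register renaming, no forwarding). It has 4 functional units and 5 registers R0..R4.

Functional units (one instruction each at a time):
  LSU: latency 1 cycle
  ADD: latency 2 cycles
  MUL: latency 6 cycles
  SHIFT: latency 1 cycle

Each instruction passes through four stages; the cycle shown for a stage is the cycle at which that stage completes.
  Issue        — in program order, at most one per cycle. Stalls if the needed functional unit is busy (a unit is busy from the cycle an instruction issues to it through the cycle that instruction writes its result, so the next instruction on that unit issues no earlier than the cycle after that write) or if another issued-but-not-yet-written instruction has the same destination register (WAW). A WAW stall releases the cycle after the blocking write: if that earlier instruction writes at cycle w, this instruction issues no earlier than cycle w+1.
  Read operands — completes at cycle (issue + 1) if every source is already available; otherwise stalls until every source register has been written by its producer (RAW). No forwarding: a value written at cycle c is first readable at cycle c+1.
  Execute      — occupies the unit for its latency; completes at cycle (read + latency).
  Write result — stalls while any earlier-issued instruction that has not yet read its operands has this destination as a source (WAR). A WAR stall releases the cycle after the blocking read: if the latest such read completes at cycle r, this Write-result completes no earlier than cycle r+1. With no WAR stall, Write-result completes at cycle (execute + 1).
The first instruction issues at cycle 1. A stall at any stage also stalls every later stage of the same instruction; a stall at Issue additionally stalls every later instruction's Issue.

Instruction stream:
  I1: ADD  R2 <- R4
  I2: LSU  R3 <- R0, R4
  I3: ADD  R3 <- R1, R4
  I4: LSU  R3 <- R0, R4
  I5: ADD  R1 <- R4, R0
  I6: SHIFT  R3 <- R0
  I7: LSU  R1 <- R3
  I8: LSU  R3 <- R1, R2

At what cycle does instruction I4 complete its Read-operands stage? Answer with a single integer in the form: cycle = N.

1) issue 1, read 2, done 4, write 5
2) issue 2, read 3, done 4, write 5
3) issue 6, read 7, done 9, write 10  <WAW R3: wait I2 write@5>
4) issue 11, read 12, done 13, write 14  <WAW R3: wait I3 write@10>
5) issue 12, read 13, done 15, write 16
6) issue 15, read 16, done 17, write 18  <WAW R3: wait I4 write@14>
7) issue 17, read 19, done 20, write 21  <WAW R1: wait I5 write@16 / RAW R3: wait I6 write@18>
8) issue 22, read 23, done 24, write 25  <struct: LSU busy until I7 writes@21>

cycle = 12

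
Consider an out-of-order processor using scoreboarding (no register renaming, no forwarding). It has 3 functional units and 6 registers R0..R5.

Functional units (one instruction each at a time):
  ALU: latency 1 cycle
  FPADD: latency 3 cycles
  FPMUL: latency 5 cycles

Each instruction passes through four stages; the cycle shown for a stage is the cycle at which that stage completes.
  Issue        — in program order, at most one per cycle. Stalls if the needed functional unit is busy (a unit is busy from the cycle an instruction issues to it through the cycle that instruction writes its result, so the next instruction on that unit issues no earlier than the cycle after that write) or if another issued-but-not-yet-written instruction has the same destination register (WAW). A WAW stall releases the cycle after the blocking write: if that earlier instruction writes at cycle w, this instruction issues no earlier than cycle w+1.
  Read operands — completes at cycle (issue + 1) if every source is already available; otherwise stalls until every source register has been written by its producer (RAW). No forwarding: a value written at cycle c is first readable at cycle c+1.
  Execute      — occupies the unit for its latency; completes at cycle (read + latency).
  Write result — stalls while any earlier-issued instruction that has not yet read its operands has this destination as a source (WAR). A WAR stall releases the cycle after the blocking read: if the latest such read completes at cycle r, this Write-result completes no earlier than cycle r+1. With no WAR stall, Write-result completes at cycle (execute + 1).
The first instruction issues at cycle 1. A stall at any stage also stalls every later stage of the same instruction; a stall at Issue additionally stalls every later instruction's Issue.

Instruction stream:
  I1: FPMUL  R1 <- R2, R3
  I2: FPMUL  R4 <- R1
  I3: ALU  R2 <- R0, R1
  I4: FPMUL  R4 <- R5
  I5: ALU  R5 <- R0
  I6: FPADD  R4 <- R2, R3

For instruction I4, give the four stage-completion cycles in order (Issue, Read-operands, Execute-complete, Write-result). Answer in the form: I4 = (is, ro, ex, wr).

I4 = (17, 18, 23, 24)

cycle 1: I1 dispatched to FPMUL
cycle 2: I1 operands ready
cycle 7: I1 complete
cycle 8: R1←I1
cycle 9: I2 dispatched to FPMUL
cycle 10: I2 operands ready; I3 dispatched to ALU
cycle 11: I3 operands ready
cycle 12: I3 complete
cycle 13: R2←I3
cycle 15: I2 complete
cycle 16: R4←I2
cycle 17: I4 dispatched to FPMUL
cycle 18: I4 operands ready; I5 dispatched to ALU
cycle 19: I5 operands ready
cycle 20: I5 complete
cycle 21: R5←I5
cycle 23: I4 complete
cycle 24: R4←I4
cycle 25: I6 dispatched to FPADD
cycle 26: I6 operands ready
cycle 29: I6 complete
cycle 30: R4←I6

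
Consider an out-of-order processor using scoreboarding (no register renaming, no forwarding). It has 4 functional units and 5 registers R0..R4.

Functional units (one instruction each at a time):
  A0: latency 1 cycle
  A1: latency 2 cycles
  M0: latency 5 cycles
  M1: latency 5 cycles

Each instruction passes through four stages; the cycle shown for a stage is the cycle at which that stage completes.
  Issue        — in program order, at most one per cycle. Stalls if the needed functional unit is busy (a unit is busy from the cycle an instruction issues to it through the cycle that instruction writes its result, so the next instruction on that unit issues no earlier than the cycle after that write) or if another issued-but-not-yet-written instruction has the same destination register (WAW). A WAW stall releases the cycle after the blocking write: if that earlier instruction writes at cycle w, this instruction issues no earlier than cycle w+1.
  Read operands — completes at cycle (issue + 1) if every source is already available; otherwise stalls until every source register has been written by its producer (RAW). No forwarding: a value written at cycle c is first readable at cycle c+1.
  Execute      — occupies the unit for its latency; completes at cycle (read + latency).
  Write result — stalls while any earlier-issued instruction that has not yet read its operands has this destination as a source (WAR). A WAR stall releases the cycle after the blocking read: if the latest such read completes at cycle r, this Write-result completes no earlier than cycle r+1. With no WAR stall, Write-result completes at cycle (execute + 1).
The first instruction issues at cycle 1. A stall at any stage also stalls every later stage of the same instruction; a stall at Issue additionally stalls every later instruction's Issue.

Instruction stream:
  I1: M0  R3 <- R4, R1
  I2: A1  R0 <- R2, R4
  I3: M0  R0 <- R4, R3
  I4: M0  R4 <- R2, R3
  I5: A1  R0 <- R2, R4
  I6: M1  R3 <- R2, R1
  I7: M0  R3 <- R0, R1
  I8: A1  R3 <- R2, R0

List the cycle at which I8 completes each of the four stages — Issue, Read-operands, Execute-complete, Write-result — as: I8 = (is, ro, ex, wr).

I8 = (36, 37, 39, 40)

I1  is:1  ro:2  ex:7  wr:8
I2  is:2  ro:3  ex:5  wr:6
I3  is:9  ro:10  ex:15  wr:16  — struct: M0 busy until I1 writes@8
I4  is:17  ro:18  ex:23  wr:24  — struct: M0 busy until I3 writes@16
I5  is:18  ro:25  ex:27  wr:28  — RAW R4: wait I4 write@24
I6  is:19  ro:20  ex:25  wr:26
I7  is:27  ro:29  ex:34  wr:35  — WAW R3: wait I6 write@26, RAW R0: wait I5 write@28
I8  is:36  ro:37  ex:39  wr:40  — WAW R3: wait I7 write@35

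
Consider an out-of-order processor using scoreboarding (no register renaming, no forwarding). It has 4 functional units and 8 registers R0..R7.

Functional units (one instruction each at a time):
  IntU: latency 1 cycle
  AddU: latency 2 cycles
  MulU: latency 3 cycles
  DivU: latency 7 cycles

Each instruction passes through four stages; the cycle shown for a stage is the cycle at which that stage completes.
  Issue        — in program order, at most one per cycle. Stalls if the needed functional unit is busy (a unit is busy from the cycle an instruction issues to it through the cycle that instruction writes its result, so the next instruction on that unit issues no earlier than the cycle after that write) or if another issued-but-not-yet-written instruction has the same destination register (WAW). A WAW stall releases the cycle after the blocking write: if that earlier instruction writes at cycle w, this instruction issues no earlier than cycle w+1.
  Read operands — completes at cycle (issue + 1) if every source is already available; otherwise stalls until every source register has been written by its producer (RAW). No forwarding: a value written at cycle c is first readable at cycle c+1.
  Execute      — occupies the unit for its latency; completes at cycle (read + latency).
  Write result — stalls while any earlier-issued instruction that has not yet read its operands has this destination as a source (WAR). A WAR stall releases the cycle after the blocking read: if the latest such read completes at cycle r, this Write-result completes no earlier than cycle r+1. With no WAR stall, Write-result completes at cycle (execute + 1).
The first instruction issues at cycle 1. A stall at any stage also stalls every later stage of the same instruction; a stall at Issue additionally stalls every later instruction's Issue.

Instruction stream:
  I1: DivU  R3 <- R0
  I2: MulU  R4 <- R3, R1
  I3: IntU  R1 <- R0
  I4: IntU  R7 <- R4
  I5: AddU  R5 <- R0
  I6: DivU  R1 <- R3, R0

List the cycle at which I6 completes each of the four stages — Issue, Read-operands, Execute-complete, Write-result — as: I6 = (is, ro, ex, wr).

I1 -> (1, 2, 9, 10)
I2 -> (2, 11, 14, 15)  // RAW R3: wait I1 write@10
I3 -> (3, 4, 5, 12)  // WAR R1: wait I2 read@11
I4 -> (13, 16, 17, 18)  // struct: IntU busy until I3 writes@12, RAW R4: wait I2 write@15
I5 -> (14, 15, 17, 18)
I6 -> (15, 16, 23, 24)

I6 = (15, 16, 23, 24)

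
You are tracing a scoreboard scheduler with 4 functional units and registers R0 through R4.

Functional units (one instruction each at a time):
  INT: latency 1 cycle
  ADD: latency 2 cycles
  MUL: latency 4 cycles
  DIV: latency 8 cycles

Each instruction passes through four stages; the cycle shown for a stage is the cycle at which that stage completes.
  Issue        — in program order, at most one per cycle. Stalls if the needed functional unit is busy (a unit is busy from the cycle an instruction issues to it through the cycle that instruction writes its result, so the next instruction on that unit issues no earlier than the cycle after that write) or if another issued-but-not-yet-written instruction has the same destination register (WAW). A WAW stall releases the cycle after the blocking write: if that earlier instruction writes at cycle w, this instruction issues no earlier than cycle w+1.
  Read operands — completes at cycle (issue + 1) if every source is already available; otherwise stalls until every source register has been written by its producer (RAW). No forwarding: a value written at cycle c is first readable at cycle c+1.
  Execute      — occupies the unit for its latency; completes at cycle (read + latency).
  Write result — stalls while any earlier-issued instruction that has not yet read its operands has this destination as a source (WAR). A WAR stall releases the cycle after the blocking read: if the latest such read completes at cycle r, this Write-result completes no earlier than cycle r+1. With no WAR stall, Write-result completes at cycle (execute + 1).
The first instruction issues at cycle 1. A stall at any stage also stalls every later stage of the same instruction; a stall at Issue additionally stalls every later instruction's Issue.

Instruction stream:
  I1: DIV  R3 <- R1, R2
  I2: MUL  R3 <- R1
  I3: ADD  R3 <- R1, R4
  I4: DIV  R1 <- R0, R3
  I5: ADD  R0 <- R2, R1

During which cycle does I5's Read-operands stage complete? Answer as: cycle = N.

[I1] 1/2/10/11
[I2] 12/13/17/18  (WAW R3: wait I1 write@11)
[I3] 19/20/22/23  (WAW R3: wait I2 write@18)
[I4] 20/24/32/33  (RAW R3: wait I3 write@23)
[I5] 24/34/36/37  (struct: ADD busy until I3 writes@23; RAW R1: wait I4 write@33)

cycle = 34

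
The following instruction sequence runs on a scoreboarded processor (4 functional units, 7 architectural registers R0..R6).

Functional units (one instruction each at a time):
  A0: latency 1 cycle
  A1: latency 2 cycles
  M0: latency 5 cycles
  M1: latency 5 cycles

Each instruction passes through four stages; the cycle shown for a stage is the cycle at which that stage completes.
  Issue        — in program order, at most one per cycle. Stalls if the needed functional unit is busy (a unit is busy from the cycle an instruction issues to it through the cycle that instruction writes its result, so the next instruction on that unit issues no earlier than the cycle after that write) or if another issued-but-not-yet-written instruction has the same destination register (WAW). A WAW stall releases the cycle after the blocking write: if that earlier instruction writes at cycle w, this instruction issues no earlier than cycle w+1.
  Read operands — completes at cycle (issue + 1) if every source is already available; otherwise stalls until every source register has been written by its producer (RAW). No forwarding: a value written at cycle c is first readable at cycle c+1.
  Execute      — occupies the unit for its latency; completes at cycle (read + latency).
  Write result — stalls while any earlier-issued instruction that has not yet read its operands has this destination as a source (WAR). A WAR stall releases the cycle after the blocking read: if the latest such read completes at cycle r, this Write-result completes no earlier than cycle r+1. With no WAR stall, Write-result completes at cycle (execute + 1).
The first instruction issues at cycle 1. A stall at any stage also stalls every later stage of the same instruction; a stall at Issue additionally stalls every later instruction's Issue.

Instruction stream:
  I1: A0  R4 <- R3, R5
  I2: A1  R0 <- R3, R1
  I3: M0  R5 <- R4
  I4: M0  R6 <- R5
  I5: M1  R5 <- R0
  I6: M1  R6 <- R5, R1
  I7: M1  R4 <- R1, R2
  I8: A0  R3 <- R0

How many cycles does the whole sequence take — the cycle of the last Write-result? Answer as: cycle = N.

1) issue 1, read 2, done 3, write 4
2) issue 2, read 3, done 5, write 6
3) issue 3, read 5, done 10, write 11  <RAW R4: wait I1 write@4>
4) issue 12, read 13, done 18, write 19  <struct: M0 busy until I3 writes@11>
5) issue 13, read 14, done 19, write 20
6) issue 21, read 22, done 27, write 28  <struct: M1 busy until I5 writes@20>
7) issue 29, read 30, done 35, write 36  <struct: M1 busy until I6 writes@28>
8) issue 30, read 31, done 32, write 33

cycle = 36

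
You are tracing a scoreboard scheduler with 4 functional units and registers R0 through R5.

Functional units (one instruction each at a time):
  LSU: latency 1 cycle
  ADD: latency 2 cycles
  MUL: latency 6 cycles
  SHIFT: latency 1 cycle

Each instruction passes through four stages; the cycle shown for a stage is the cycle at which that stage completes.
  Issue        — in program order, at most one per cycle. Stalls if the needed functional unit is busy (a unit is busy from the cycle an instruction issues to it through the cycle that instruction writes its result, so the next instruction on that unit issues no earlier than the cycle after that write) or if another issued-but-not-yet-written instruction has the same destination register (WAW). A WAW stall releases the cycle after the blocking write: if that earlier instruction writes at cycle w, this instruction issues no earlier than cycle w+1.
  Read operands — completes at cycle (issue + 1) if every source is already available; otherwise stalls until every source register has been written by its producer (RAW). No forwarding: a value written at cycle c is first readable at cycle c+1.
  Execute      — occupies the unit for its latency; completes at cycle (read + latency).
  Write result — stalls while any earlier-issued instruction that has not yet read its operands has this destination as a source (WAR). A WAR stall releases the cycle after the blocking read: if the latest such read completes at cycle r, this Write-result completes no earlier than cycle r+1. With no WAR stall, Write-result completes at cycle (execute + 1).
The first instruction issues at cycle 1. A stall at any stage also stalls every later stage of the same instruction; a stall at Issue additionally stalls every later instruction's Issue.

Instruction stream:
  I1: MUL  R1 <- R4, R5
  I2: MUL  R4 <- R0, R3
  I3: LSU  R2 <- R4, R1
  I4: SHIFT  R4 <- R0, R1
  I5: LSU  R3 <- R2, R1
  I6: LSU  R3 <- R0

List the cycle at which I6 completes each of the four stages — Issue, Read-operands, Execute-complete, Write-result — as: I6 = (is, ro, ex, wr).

[1] I1→MUL
[2] I1 RO
[8] I1 EX
[9] I1 WR R1
[10] I2→MUL
[11] I2 RO | I3→LSU
[17] I2 EX
[18] I2 WR R4
[19] I3 RO | I4→SHIFT
[20] I3 EX | I4 RO
[21] I3 WR R2 | I4 EX
[22] I4 WR R4 | I5→LSU
[23] I5 RO
[24] I5 EX
[25] I5 WR R3
[26] I6→LSU
[27] I6 RO
[28] I6 EX
[29] I6 WR R3

I6 = (26, 27, 28, 29)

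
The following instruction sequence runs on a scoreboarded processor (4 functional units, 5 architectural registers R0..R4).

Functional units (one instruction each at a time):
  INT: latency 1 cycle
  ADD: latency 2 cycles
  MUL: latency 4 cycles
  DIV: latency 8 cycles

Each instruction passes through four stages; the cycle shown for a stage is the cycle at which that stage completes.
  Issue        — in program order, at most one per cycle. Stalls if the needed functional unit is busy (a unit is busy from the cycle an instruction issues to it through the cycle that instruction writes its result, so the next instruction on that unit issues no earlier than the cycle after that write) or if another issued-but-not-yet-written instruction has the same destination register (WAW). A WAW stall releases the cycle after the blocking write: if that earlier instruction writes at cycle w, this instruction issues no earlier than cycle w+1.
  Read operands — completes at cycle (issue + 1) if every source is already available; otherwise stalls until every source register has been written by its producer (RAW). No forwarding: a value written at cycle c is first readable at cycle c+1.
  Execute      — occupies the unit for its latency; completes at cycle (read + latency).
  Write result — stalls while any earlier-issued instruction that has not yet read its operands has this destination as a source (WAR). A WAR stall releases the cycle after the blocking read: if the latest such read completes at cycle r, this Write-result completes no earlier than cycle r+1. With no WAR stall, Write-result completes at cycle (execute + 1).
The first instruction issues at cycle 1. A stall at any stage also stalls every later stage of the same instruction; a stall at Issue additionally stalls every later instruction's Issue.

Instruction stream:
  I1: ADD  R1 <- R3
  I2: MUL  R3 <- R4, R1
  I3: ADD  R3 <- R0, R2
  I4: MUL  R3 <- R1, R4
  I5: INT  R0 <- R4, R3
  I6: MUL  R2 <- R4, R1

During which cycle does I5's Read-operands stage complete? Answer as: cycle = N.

cycle = 24

c1: I1→ADD
c2: I1 RO, I2→MUL
c4: I1 EX
c5: I1 WR R1
c6: I2 RO
c10: I2 EX
c11: I2 WR R3
c12: I3→ADD
c13: I3 RO
c15: I3 EX
c16: I3 WR R3
c17: I4→MUL
c18: I4 RO, I5→INT
c22: I4 EX
c23: I4 WR R3
c24: I5 RO, I6→MUL
c25: I5 EX, I6 RO
c26: I5 WR R0
c29: I6 EX
c30: I6 WR R2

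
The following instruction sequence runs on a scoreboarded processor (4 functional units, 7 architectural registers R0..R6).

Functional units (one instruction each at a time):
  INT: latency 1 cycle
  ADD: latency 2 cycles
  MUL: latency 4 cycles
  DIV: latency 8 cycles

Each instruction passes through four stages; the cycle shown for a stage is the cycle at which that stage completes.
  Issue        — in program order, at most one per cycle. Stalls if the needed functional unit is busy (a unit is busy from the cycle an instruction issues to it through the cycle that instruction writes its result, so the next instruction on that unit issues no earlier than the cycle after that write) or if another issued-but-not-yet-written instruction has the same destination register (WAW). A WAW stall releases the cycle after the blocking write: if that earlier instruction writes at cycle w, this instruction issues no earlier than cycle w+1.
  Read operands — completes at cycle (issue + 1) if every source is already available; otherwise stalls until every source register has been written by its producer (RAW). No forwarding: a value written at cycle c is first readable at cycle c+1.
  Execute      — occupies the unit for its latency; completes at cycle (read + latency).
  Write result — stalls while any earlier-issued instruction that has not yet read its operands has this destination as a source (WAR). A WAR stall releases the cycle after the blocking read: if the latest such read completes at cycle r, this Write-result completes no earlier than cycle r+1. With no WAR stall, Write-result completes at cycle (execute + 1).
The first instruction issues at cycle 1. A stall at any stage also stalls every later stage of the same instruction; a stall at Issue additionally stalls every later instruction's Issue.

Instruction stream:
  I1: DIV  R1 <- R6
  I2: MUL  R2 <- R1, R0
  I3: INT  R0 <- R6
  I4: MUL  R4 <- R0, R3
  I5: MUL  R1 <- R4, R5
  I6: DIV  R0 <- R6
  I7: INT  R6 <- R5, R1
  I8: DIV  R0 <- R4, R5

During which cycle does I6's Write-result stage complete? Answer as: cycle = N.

1) issue 1, read 2, done 10, write 11
2) issue 2, read 12, done 16, write 17  <RAW R1: wait I1 write@11>
3) issue 3, read 4, done 5, write 13  <WAR R0: wait I2 read@12>
4) issue 18, read 19, done 23, write 24  <struct: MUL busy until I2 writes@17>
5) issue 25, read 26, done 30, write 31  <struct: MUL busy until I4 writes@24>
6) issue 26, read 27, done 35, write 36
7) issue 27, read 32, done 33, write 34  <RAW R1: wait I5 write@31>
8) issue 37, read 38, done 46, write 47  <struct: DIV busy until I6 writes@36>

cycle = 36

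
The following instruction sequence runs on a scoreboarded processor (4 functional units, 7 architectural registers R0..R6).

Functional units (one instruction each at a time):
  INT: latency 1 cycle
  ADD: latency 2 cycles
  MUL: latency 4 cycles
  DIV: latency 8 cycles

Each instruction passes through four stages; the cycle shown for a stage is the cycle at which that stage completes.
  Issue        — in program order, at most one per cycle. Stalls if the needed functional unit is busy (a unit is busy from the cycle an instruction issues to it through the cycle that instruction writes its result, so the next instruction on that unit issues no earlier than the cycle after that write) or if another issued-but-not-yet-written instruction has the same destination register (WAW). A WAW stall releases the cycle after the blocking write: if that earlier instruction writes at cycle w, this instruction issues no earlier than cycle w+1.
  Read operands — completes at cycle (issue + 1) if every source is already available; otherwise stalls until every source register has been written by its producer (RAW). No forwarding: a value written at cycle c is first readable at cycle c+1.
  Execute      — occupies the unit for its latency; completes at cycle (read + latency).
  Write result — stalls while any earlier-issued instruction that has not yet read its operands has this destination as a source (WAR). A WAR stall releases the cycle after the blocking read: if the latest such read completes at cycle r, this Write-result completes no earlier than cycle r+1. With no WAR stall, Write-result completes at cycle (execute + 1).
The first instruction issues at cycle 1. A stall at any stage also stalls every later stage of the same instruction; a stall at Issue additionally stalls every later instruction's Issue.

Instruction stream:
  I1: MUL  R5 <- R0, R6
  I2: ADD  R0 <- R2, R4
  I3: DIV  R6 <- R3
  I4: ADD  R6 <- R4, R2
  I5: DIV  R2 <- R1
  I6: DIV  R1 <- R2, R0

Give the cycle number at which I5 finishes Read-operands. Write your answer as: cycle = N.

1) issue 1, read 2, done 6, write 7
2) issue 2, read 3, done 5, write 6
3) issue 3, read 4, done 12, write 13
4) issue 14, read 15, done 17, write 18  <WAW R6: wait I3 write@13>
5) issue 15, read 16, done 24, write 25
6) issue 26, read 27, done 35, write 36  <struct: DIV busy until I5 writes@25>

cycle = 16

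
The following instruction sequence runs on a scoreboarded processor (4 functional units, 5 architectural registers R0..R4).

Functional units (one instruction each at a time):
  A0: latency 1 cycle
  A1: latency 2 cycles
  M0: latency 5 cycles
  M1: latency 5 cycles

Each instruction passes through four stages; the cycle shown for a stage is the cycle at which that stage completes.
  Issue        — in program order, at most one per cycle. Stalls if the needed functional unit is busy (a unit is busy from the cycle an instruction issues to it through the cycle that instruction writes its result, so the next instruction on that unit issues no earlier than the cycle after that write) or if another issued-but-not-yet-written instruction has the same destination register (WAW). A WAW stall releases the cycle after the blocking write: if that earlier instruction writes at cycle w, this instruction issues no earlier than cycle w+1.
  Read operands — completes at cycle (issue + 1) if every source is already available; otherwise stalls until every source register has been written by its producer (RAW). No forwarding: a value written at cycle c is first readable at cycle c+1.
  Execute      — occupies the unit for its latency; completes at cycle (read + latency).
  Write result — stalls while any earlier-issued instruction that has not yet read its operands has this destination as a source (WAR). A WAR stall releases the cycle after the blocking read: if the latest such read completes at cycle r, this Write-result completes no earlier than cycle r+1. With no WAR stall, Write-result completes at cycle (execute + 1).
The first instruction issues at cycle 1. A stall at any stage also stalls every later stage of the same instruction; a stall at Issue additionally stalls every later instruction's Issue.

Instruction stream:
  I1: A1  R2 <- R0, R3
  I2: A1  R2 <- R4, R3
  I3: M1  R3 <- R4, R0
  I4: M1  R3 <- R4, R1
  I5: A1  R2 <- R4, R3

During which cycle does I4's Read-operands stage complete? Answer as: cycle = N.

[I1] 1/2/4/5
[I2] 6/7/9/10  (struct: A1 busy until I1 writes@5)
[I3] 7/8/13/14
[I4] 15/16/21/22  (struct: M1 busy until I3 writes@14)
[I5] 16/23/25/26  (RAW R3: wait I4 write@22)

cycle = 16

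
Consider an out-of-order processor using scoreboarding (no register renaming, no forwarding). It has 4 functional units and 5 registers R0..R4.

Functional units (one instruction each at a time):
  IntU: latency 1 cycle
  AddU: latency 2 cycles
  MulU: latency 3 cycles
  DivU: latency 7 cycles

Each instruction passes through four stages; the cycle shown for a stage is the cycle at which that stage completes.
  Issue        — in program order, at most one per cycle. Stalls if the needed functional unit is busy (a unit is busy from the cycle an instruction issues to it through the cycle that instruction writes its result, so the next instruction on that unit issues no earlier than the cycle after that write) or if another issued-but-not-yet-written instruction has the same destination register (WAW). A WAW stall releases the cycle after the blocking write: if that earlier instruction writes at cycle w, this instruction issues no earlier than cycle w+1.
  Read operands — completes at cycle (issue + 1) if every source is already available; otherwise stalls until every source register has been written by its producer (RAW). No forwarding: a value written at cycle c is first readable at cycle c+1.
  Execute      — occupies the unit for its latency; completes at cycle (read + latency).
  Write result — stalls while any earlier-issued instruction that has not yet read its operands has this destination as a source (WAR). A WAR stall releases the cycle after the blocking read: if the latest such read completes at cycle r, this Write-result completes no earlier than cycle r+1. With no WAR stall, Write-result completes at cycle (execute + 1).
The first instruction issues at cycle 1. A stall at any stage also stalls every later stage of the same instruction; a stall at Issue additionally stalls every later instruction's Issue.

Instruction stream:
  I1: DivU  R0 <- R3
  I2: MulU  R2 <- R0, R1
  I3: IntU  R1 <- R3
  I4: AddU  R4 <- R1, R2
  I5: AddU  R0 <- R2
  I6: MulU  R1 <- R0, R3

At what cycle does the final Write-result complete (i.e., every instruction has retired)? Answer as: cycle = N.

1) issue 1, read 2, done 9, write 10
2) issue 2, read 11, done 14, write 15  <RAW R0: wait I1 write@10>
3) issue 3, read 4, done 5, write 12  <WAR R1: wait I2 read@11>
4) issue 4, read 16, done 18, write 19  <RAW R2: wait I2 write@15>
5) issue 20, read 21, done 23, write 24  <struct: AddU busy until I4 writes@19>
6) issue 21, read 25, done 28, write 29  <RAW R0: wait I5 write@24>

cycle = 29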